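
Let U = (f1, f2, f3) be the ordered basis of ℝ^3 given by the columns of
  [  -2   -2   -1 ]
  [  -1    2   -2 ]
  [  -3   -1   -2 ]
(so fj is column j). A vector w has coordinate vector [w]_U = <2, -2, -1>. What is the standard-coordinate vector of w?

<1, -4, -2>

The coordinates say w = 2f1 - 2f2 - f3; adding the scaled basis vectors gives <1, -4, -2>.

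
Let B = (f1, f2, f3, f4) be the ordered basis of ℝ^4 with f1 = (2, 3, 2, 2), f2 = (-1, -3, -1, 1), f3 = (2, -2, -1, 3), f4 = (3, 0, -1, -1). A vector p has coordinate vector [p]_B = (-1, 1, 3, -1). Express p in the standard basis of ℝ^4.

(0, -12, -5, 9)

By definition p = -f1 + f2 + 3f3 - f4.
Summing componentwise gives (0, -12, -5, 9).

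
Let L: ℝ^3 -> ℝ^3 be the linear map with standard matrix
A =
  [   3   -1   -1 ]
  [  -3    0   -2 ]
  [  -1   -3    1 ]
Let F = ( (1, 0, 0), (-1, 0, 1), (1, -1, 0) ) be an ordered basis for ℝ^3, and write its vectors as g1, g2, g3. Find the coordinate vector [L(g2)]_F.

(-1, 2, -1)

Compute L(g2) = A g2 = (-4, 1, 2) in standard coordinates.
Then write this in F-coordinates: solve for y in y_1 g1 + ... + y_3 g3 = (-4, 1, 2).
This gives y = (-1, 2, -1), which is column 2 of [L]_F.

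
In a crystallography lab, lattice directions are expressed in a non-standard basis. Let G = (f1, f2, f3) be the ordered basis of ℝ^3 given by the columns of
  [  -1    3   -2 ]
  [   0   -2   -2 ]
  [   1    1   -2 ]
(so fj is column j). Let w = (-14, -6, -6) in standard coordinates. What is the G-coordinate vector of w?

(3, -1, 4)

We seek scalars with c_1 f1 + ... + c_3 f3 = w; equivalently solve M c = w where the columns of M are f1, ..., f3.
Row-reducing the augmented matrix [M | w] gives c = (3, -1, 4).
Check: 3f1 - f2 + 4f3 = (-14, -6, -6).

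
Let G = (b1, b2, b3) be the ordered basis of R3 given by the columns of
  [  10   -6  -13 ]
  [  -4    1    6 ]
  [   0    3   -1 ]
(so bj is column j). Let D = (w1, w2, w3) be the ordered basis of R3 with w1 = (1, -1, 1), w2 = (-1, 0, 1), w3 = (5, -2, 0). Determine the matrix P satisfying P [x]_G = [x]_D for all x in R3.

[[0, 1, -2], [0, 2, 1], [2, -1, -2]]

Let M have columns bj and N have columns wj. Then for every x, N [x]_D = x = M [x]_G, so P = N^(-1) M.
Since det N = -1, N^(-1) has integer entries; multiplying gives P = [[0, 1, -2], [0, 2, 1], [2, -1, -2]].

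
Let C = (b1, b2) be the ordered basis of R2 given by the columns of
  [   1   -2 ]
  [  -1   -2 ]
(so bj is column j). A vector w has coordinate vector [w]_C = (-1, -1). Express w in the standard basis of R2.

(1, 3)

w = M [w]_C, where M has columns b1, b2.
Carrying out the matrix-vector product, w = (1, 3).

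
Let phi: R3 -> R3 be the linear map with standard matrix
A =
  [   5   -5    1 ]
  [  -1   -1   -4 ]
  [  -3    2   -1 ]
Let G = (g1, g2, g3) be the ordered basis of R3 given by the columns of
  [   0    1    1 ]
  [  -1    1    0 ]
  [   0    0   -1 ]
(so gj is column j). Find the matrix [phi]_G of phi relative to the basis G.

[[2, 1, -1], [3, -1, 2], [2, 1, 2]]

The j-th column of [phi]_G is [phi(gj)]_G.
phi(g1) = A g1 = (5, 1, -2) = 2g1 + 3g2 + 2g3, so column 1 is (2, 3, 2).
Repeating for g2, g3 and assembling the columns gives [[2, 1, -1], [3, -1, 2], [2, 1, 2]].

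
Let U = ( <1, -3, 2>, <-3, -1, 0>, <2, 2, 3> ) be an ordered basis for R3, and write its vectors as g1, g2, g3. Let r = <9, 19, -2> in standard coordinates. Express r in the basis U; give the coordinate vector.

<-4, -3, 2>

We seek scalars with c_1 g1 + ... + c_3 g3 = r; equivalently solve M c = r where the columns of M are g1, ..., g3.
Row-reducing the augmented matrix [M | r] gives c = (-4, -3, 2).
Check: -4g1 - 3g2 + 2g3 = <9, 19, -2>.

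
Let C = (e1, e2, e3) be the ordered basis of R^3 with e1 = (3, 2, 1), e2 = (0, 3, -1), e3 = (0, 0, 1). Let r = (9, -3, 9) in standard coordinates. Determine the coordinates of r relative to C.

(3, -3, 3)

[r]_C is the unique c with M c = r, where M has columns e1, ..., e3.
Gaussian elimination on [M | r] yields c = (3, -3, 3).
Check: 3e1 - 3e2 + 3e3 = (9, -3, 9).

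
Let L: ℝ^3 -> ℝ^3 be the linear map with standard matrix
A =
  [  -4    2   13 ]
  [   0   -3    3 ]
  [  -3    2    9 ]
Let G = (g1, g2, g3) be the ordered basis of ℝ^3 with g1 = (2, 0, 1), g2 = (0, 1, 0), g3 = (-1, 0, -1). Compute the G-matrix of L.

The j-th column of [L]_G is [L(gj)]_G.
L(g1) = A g1 = (5, 3, 3) = 2g1 + 3g2 - g3, so column 1 is (2, 3, -1).
Repeating for g2, g3 and assembling the columns gives [[2, 0, -3], [3, -3, -3], [-1, -2, 3]].

[[2, 0, -3], [3, -3, -3], [-1, -2, 3]]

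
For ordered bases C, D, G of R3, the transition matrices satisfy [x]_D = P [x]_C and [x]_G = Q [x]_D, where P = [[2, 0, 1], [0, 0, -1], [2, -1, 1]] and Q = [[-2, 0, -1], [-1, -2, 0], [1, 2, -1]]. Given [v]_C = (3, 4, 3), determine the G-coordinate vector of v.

Composing the changes, [v]_G = Q P [v]_C.
Q P = [[-6, 1, -3], [-2, 0, 1], [0, 1, -2]]; applying this to (3, 4, 3) gives (-23, -3, -2).

(-23, -3, -2)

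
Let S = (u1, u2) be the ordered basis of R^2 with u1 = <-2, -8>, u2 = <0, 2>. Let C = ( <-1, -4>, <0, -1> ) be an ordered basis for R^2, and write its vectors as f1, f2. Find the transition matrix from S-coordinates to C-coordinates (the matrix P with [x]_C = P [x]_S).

Column j of P is [uj]_C, since P maps S-coordinates to C-coordinates.
Expressing u1 in C: u1 = 2f1 + 0·f2, so column 1 of P is <2, 0>.
Doing the same for each uj gives P = [[2, 0], [0, -2]].

[[2, 0], [0, -2]]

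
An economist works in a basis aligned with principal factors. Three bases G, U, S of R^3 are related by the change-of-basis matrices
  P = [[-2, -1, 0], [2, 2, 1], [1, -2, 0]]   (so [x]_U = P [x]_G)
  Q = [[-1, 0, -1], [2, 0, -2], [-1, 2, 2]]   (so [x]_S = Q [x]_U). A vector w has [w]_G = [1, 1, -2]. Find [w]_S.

Apply P to get U-coordinates [-3, 2, -1], then Q to get S-coordinates.
The result is [w]_S = [4, -4, 5].

[4, -4, 5]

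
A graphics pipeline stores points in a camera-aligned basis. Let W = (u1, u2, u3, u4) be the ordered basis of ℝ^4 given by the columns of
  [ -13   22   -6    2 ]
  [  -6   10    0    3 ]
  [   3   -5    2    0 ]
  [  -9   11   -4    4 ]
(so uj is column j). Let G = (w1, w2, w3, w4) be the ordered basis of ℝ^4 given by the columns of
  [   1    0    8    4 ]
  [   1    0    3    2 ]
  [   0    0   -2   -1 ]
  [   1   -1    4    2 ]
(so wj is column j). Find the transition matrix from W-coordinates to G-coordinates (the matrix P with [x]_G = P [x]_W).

Take x = uj: its W-coordinates are the j-th standard unit vector, so P e_j — column j of P — equals [uj]_G.
u1 = -w1 + 2w2 - w3 - w4, giving column 1 = <-1, 2, -1, -1>; repeating for each j gives P = [[-1, 2, 2, 2], [2, 1, 2, -2], [-1, 2, -2, -1], [-1, 1, 2, 2]].

[[-1, 2, 2, 2], [2, 1, 2, -2], [-1, 2, -2, -1], [-1, 1, 2, 2]]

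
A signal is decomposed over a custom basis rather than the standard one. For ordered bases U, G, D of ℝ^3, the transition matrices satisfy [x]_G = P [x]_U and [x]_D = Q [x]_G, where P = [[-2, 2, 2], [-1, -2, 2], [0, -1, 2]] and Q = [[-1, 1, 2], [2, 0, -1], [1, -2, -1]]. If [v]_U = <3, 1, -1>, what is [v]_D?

<-7, -9, 11>

Apply P to get G-coordinates <-6, -7, -3>, then Q to get D-coordinates.
The result is [v]_D = <-7, -9, 11>.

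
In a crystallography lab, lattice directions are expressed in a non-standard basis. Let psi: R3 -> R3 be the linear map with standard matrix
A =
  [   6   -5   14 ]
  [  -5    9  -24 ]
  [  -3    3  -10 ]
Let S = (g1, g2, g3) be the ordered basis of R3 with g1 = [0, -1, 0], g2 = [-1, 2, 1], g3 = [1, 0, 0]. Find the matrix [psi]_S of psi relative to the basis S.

[[3, -1, -1], [-3, -1, -3], [2, -3, 3]]

Let P have columns g1, ..., g3. Then [psi]_S = P^(-1) A P.
Here det P = -1, so P^(-1) is integer; computing A P first and then P^(-1)(A P) gives [[3, -1, -1], [-3, -1, -3], [2, -3, 3]].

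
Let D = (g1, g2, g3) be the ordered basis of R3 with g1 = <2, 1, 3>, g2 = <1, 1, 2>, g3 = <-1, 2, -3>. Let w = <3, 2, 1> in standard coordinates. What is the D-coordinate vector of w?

<4, -4, 1>

[w]_D is the unique c with M c = w, where M has columns g1, ..., g3.
Row-reducing the augmented matrix [M | w] gives c = (4, -4, 1).
Check: 4g1 - 4g2 + g3 = <3, 2, 1>.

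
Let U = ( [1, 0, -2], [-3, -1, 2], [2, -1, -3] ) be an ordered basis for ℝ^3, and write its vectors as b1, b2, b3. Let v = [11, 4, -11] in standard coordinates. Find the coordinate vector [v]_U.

We seek scalars with c_1 b1 + ... + c_3 b3 = v; equivalently solve M c = v where the columns of M are b1, ..., b3.
Gaussian elimination on [M | v] yields c = (4, -3, -1).
Check: 4b1 - 3b2 - b3 = [11, 4, -11].

[4, -3, -1]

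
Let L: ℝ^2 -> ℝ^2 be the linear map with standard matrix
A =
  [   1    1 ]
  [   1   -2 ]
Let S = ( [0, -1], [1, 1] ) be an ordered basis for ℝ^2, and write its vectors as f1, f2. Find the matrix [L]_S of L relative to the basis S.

Let P have columns f1, f2. Then [L]_S = P^(-1) A P.
Here det P = 1, so P^(-1) is integer; computing A P first and then P^(-1)(A P) gives [[-3, 3], [-1, 2]].

[[-3, 3], [-1, 2]]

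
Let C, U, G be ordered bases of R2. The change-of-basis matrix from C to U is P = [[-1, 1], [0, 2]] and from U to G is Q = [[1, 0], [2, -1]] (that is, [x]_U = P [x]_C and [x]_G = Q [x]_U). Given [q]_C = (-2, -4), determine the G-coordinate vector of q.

Apply P to get U-coordinates (-2, -8), then Q to get G-coordinates.
The result is [q]_G = (-2, 4).

(-2, 4)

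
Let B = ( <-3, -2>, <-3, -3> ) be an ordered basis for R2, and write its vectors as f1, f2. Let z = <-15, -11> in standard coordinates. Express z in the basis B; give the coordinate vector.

Write z = c_1 f1 + c_2 f2 and solve for the c_i.
System: -3c_1 - 3c_2 = -15, -2c_1 - 3c_2 = -11; solving gives c_1 = 4, c_2 = 1.
Check: 4f1 + f2 = <-15, -11>.

<4, 1>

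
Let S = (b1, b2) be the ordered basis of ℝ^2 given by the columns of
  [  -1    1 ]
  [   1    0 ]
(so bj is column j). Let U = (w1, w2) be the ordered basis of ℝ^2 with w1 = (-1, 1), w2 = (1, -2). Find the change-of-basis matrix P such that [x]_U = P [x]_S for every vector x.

Take x = bj: its S-coordinates are the j-th standard unit vector, so P e_j — column j of P — equals [bj]_U.
b1 = w1 + 0·w2, giving column 1 = (1, 0); repeating for each j gives P = [[1, -2], [0, -1]].

[[1, -2], [0, -1]]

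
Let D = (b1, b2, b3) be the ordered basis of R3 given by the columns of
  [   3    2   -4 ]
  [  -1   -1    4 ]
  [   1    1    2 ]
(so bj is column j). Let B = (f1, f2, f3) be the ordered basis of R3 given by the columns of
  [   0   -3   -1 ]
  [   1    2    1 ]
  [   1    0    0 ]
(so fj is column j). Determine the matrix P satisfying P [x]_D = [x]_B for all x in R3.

[[1, 1, 2], [-1, 0, 2], [0, -2, -2]]

Column j of P is [bj]_B, since P maps D-coordinates to B-coordinates.
Expressing b1 in B: b1 = f1 - f2 + 0·f3, so column 1 of P is (1, -1, 0).
Doing the same for each bj gives P = [[1, 1, 2], [-1, 0, 2], [0, -2, -2]].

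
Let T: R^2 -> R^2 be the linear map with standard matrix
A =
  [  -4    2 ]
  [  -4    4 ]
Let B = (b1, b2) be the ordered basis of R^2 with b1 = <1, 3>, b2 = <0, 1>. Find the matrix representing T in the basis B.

With P the matrix whose columns are b1, b2, [T]_B = P^(-1) A P.
Column by column: T(b1) = A b1 = <2, 8>; its B-coordinates <2, 2> give column 1.
Continuing for each basis vector yields [T]_B = [[2, 2], [2, -2]].

[[2, 2], [2, -2]]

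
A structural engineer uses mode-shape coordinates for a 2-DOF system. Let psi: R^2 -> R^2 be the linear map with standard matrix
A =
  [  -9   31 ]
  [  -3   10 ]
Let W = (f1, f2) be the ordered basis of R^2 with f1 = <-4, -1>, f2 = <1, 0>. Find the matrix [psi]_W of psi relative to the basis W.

[[-2, 3], [-3, 3]]

Let P have columns f1, f2. Then [psi]_W = P^(-1) A P.
Here det P = 1, so P^(-1) is integer; computing A P first and then P^(-1)(A P) gives [[-2, 3], [-3, 3]].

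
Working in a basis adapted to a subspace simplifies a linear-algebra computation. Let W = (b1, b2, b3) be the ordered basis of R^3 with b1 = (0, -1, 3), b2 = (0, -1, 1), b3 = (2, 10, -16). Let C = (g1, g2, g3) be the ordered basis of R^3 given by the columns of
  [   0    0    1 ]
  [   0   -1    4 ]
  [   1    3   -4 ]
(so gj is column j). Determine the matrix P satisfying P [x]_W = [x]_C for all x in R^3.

[[0, -2, -2], [1, 1, -2], [0, 0, 2]]

Column j of P is [bj]_C, since P maps W-coordinates to C-coordinates.
Expressing b1 in C: b1 = 0·g1 + g2 + 0·g3, so column 1 of P is (0, 1, 0).
Doing the same for each bj gives P = [[0, -2, -2], [1, 1, -2], [0, 0, 2]].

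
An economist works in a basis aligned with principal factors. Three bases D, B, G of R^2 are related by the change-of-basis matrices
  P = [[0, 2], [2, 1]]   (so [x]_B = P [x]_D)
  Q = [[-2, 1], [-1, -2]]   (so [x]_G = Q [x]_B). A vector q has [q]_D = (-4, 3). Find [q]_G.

(-17, 4)

First [q]_B = P [q]_D = (6, -5).
Then [q]_G = Q [q]_B = (-17, 4).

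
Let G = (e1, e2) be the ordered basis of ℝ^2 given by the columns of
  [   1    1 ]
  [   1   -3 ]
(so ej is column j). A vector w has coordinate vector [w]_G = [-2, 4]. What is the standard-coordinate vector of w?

By definition w = -2e1 + 4e2.
Summing componentwise gives [2, -14].

[2, -14]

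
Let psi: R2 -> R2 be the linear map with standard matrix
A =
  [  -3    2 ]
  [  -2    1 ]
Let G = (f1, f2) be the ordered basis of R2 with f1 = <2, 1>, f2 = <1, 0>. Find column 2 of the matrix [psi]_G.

<-2, 1>

Compute psi(f2) = A f2 = <-3, -2> in standard coordinates.
Then write this in G-coordinates: solve for y in y_1 f1 + y_2 f2 = <-3, -2>.
This gives y = <-2, 1>, which is column 2 of [psi]_G.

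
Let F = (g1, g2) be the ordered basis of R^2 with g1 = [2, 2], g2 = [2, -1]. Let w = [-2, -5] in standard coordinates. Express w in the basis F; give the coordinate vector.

[-2, 1]

[w]_F is the unique c with M c = w, where M has columns g1, g2.
System: 2c_1 + 2c_2 = -2, 2c_1 - c_2 = -5; solving gives c_1 = -2, c_2 = 1.
Check: -2g1 + g2 = [-2, -5].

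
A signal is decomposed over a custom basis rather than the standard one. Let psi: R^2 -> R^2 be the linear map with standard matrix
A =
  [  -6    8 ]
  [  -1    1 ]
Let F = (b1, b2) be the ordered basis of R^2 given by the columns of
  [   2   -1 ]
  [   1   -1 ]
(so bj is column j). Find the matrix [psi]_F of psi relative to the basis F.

[[-3, -2], [-2, -2]]

Let P have columns b1, b2. Then [psi]_F = P^(-1) A P.
Here det P = -1, so P^(-1) is integer; computing A P first and then P^(-1)(A P) gives [[-3, -2], [-2, -2]].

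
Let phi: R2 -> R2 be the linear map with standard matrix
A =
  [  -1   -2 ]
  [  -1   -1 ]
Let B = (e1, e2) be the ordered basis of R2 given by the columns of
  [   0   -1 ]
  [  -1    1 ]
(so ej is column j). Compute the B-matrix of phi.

Let P have columns e1, e2. Then [phi]_B = P^(-1) A P.
Here det P = -1, so P^(-1) is integer; computing A P first and then P^(-1)(A P) gives [[-3, 1], [-2, 1]].

[[-3, 1], [-2, 1]]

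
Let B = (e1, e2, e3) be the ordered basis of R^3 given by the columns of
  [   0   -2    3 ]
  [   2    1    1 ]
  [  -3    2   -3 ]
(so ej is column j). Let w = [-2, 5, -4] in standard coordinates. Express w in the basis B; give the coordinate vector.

[2, 1, 0]

We seek scalars with c_1 e1 + ... + c_3 e3 = w; equivalently solve M c = w where the columns of M are e1, ..., e3.
Row-reducing the augmented matrix [M | w] gives c = (2, 1, 0).
Check: 2e1 + e2 + 0·e3 = [-2, 5, -4].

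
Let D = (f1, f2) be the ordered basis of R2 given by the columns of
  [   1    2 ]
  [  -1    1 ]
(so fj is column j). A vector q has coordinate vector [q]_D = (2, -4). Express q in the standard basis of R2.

(-6, -6)

The coordinates say q = 2f1 - 4f2; adding the scaled basis vectors gives (-6, -6).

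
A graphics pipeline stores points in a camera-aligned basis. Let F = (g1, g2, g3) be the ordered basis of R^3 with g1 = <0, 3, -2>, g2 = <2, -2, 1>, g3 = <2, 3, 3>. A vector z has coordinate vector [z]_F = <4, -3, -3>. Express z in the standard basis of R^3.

<-12, 9, -20>

The coordinates say z = 4g1 - 3g2 - 3g3; adding the scaled basis vectors gives <-12, 9, -20>.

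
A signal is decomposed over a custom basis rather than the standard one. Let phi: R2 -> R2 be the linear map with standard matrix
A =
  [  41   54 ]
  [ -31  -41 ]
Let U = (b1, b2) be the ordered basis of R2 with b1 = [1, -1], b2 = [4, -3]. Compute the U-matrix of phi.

Let P have columns b1, b2. Then [phi]_U = P^(-1) A P.
Here det P = 1, so P^(-1) is integer; computing A P first and then P^(-1)(A P) gives [[-1, -2], [-3, 1]].

[[-1, -2], [-3, 1]]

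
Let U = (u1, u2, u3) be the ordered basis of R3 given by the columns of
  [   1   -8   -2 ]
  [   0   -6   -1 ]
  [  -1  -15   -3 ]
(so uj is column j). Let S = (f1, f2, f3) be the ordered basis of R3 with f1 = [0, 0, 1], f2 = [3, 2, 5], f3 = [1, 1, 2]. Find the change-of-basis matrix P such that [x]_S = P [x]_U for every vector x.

Column j of P is [uj]_S, since P maps U-coordinates to S-coordinates.
Expressing u1 in S: u1 = -2f1 + f2 - 2f3, so column 1 of P is [-2, 1, -2].
Doing the same for each uj gives P = [[-2, -1, 0], [1, -2, -1], [-2, -2, 1]].

[[-2, -1, 0], [1, -2, -1], [-2, -2, 1]]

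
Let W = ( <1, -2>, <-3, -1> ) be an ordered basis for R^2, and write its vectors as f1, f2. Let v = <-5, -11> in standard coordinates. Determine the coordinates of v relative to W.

We seek scalars with c_1 f1 + c_2 f2 = v; equivalently solve M c = v where the columns of M are f1, f2.
System: c_1 - 3c_2 = -5, -2c_1 - c_2 = -11; solving gives c_1 = 4, c_2 = 3.
Check: 4f1 + 3f2 = <-5, -11>.

<4, 3>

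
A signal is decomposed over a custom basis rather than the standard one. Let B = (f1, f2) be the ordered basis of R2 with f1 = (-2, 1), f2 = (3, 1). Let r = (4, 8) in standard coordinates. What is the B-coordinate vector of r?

(4, 4)

Write r = c_1 f1 + c_2 f2 and solve for the c_i.
System: -2c_1 + 3c_2 = 4, c_1 + c_2 = 8; solving gives c_1 = 4, c_2 = 4.
Check: 4f1 + 4f2 = (4, 8).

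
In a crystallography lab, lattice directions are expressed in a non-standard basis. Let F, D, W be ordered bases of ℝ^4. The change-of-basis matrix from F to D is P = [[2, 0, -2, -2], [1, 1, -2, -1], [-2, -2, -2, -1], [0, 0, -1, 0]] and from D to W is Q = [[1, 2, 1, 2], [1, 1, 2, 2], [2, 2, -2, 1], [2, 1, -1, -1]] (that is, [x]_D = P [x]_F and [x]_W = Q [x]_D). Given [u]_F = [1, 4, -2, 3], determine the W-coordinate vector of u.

[7, -8, 32, 13]

First [u]_D = P [u]_F = [0, 6, -9, 2].
Then [u]_W = Q [u]_D = [7, -8, 32, 13].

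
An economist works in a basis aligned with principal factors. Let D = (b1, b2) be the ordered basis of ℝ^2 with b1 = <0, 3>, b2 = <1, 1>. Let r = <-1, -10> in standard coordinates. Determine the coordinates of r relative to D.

[r]_D is the unique c with M c = r, where M has columns b1, b2.
System: 0c_1 + c_2 = -1, 3c_1 + c_2 = -10; solving gives c_1 = -3, c_2 = -1.
Check: -3b1 - b2 = <-1, -10>.

<-3, -1>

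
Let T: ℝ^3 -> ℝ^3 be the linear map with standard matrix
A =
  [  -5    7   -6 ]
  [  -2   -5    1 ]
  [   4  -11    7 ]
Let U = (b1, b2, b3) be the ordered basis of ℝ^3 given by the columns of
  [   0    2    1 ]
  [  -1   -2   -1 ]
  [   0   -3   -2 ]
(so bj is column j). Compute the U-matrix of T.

[[2, 3, -1], [-3, -3, 1], [-1, 0, -2]]

With P the matrix whose columns are b1, ..., b3, [T]_U = P^(-1) A P.
Column by column: T(b1) = A b1 = (-7, 5, 11); its U-coordinates (2, -3, -1) give column 1.
Continuing for each basis vector yields [T]_U = [[2, 3, -1], [-3, -3, 1], [-1, 0, -2]].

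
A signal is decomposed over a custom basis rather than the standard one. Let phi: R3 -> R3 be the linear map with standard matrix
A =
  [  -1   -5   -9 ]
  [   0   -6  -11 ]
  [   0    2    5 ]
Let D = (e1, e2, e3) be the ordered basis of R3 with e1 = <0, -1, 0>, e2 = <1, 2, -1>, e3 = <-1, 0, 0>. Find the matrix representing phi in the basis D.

With P the matrix whose columns are e1, ..., e3, [phi]_D = P^(-1) A P.
Column by column: phi(e1) = A e1 = <5, 6, -2>; its D-coordinates <-2, 2, -3> give column 1.
Continuing for each basis vector yields [phi]_D = [[-2, 3, 0], [2, 1, 0], [-3, 3, -1]].

[[-2, 3, 0], [2, 1, 0], [-3, 3, -1]]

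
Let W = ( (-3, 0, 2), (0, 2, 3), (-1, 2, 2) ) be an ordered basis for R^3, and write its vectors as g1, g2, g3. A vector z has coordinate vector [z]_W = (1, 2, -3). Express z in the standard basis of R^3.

By definition z = g1 + 2g2 - 3g3.
Summing componentwise gives (0, -2, 2).

(0, -2, 2)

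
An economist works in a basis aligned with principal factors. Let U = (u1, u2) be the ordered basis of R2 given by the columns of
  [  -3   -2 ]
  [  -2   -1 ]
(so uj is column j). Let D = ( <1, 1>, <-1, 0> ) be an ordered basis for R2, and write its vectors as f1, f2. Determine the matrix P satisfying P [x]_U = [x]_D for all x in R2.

Column j of P is [uj]_D, since P maps U-coordinates to D-coordinates.
Expressing u1 in D: u1 = -2f1 + f2, so column 1 of P is <-2, 1>.
Doing the same for each uj gives P = [[-2, -1], [1, 1]].

[[-2, -1], [1, 1]]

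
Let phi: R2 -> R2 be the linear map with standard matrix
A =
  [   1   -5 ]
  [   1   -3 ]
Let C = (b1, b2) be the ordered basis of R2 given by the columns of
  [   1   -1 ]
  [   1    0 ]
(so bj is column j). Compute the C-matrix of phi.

Let P have columns b1, b2. Then [phi]_C = P^(-1) A P.
Here det P = 1, so P^(-1) is integer; computing A P first and then P^(-1)(A P) gives [[-2, -1], [2, 0]].

[[-2, -1], [2, 0]]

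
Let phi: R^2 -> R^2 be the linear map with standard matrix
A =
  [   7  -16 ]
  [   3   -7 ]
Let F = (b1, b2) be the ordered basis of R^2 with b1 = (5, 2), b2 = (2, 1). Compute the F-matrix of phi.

The j-th column of [phi]_F is [phi(bj)]_F.
phi(b1) = A b1 = (3, 1) = b1 - b2, so column 1 is (1, -1).
Repeating for b2 and assembling the columns gives [[1, 0], [-1, -1]].

[[1, 0], [-1, -1]]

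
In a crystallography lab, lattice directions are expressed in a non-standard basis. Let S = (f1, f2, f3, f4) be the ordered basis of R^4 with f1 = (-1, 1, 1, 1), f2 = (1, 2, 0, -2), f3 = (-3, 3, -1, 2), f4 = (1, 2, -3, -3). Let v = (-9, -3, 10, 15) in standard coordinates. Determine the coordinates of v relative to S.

[v]_S is the unique c with M c = v, where M has columns f1, ..., f4.
Row-reducing the augmented matrix [M | v] gives c = (2, -1, 1, -3).
Check: 2f1 - f2 + f3 - 3f4 = (-9, -3, 10, 15).

(2, -1, 1, -3)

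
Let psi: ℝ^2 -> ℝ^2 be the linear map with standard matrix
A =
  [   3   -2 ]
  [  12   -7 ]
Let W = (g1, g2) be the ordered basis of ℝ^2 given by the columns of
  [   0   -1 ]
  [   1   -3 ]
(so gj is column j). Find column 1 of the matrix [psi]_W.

Column 1 of [psi]_W is the W-coordinate vector of psi(g1).
In standard coordinates psi(g1) = A g1 = <-2, -7>.
Converting to W: <-2, -7> = -g1 + 2g2, so the coordinate vector is <-1, 2>.

<-1, 2>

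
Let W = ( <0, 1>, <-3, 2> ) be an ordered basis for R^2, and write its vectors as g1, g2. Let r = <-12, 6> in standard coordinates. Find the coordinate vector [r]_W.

[r]_W is the unique c with M c = r, where M has columns g1, g2.
System: 0c_1 - 3c_2 = -12, c_1 + 2c_2 = 6; solving gives c_1 = -2, c_2 = 4.
Check: -2g1 + 4g2 = <-12, 6>.

<-2, 4>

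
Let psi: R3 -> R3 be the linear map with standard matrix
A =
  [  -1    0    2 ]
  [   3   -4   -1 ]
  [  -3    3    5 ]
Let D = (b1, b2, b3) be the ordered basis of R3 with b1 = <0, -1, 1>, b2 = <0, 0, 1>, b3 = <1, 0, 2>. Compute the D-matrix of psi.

[[-3, 1, -1], [1, 0, 2], [2, 2, 3]]

With P the matrix whose columns are b1, ..., b3, [psi]_D = P^(-1) A P.
Column by column: psi(b1) = A b1 = <2, 3, 2>; its D-coordinates <-3, 1, 2> give column 1.
Continuing for each basis vector yields [psi]_D = [[-3, 1, -1], [1, 0, 2], [2, 2, 3]].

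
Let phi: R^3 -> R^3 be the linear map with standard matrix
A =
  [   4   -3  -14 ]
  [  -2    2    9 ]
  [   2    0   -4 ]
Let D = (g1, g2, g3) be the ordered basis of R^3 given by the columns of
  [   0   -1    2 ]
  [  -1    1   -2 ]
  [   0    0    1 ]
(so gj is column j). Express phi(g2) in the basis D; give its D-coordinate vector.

(3, 3, -2)

Column 2 of [phi]_D is the D-coordinate vector of phi(g2).
In standard coordinates phi(g2) = A g2 = (-7, 4, -2).
Converting to D: (-7, 4, -2) = 3g1 + 3g2 - 2g3, so the coordinate vector is (3, 3, -2).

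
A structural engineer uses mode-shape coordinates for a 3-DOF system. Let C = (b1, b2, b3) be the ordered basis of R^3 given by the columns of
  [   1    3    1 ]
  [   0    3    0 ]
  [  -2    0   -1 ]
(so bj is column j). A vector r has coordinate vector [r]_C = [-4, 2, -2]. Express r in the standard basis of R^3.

[0, 6, 10]

r = M [r]_C, where M has columns b1, ..., b3.
Carrying out the matrix-vector product, r = [0, 6, 10].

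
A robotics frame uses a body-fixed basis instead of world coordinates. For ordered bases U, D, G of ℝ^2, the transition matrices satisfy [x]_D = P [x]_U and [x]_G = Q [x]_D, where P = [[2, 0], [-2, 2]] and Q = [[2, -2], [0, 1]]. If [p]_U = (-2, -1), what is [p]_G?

(-12, 2)

Apply P to get D-coordinates (-4, 2), then Q to get G-coordinates.
The result is [p]_G = (-12, 2).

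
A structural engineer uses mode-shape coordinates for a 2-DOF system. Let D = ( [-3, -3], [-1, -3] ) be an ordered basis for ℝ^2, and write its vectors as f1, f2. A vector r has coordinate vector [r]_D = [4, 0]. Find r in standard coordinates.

[-12, -12]

By definition r = 4f1 + 0·f2.
Summing componentwise gives [-12, -12].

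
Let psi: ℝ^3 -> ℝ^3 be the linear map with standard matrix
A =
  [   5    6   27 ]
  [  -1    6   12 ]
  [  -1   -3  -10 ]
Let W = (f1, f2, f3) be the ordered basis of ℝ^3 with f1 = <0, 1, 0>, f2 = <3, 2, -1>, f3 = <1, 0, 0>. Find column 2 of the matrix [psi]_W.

Column 2 of [psi]_W is the W-coordinate vector of psi(f2).
In standard coordinates psi(f2) = A f2 = <0, -3, 1>.
Converting to W: <0, -3, 1> = -f1 - f2 + 3f3, so the coordinate vector is <-1, -1, 3>.

<-1, -1, 3>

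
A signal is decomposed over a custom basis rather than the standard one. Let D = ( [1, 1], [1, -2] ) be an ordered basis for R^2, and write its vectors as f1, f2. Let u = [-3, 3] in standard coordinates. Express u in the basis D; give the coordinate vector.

[-1, -2]

We seek scalars with c_1 f1 + c_2 f2 = u; equivalently solve M c = u where the columns of M are f1, f2.
System: c_1 + c_2 = -3, c_1 - 2c_2 = 3; solving gives c_1 = -1, c_2 = -2.
Check: -f1 - 2f2 = [-3, 3].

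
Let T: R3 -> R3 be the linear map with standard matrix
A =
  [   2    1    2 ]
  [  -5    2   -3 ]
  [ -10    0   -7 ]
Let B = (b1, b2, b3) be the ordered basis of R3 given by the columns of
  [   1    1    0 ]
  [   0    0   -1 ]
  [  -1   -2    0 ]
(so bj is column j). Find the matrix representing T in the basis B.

With P the matrix whose columns are b1, ..., b3, [T]_B = P^(-1) A P.
Column by column: T(b1) = A b1 = [0, -2, -3]; its B-coordinates [-3, 3, 2] give column 1.
Continuing for each basis vector yields [T]_B = [[-3, 0, -2], [3, -2, 1], [2, -1, 2]].

[[-3, 0, -2], [3, -2, 1], [2, -1, 2]]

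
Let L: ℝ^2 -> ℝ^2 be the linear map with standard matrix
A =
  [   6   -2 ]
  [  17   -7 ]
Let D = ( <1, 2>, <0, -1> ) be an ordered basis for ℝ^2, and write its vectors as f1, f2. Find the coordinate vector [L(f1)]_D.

Compute L(f1) = A f1 = <2, 3> in standard coordinates.
Then write this in D-coordinates: solve for y in y_1 f1 + y_2 f2 = <2, 3>.
This gives y = <2, 1>, which is column 1 of [L]_D.

<2, 1>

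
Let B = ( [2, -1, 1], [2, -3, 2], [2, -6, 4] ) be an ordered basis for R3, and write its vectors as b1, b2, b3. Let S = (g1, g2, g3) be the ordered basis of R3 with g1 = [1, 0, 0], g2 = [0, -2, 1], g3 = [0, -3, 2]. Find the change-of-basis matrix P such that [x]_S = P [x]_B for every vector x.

Take x = bj: its B-coordinates are the j-th standard unit vector, so P e_j — column j of P — equals [bj]_S.
b1 = 2g1 - g2 + g3, giving column 1 = [2, -1, 1]; repeating for each j gives P = [[2, 2, 2], [-1, 0, 0], [1, 1, 2]].

[[2, 2, 2], [-1, 0, 0], [1, 1, 2]]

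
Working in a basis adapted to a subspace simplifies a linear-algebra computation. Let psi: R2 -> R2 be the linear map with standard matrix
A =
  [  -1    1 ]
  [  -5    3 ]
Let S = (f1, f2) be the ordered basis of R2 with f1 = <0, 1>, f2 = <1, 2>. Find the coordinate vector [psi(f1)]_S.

<1, 1>

Compute psi(f1) = A f1 = <1, 3> in standard coordinates.
Then write this in S-coordinates: solve for y in y_1 f1 + y_2 f2 = <1, 3>.
This gives y = <1, 1>, which is column 1 of [psi]_S.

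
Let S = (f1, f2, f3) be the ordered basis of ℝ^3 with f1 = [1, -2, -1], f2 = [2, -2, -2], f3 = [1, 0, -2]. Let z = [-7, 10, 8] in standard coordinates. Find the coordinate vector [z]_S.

[-4, -1, -1]

We seek scalars with c_1 f1 + ... + c_3 f3 = z; equivalently solve M c = z where the columns of M are f1, ..., f3.
Solving this 3x3 system gives c = (-4, -1, -1).
Check: -4f1 - f2 - f3 = [-7, 10, 8].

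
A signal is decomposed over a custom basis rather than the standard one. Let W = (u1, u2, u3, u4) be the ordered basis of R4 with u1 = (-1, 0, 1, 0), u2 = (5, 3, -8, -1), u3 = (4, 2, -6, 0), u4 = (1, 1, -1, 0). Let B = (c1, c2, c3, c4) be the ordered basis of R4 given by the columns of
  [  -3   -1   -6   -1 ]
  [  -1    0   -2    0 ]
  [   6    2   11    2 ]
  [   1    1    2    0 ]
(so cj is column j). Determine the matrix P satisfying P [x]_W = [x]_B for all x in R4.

Let M have columns uj and N have columns cj. Then for every x, N [x]_B = x = M [x]_W, so P = N^(-1) M.
Since det N = -1, N^(-1) has integer entries; multiplying gives P = [[-2, 1, 2, 1], [0, 2, 2, 1], [1, -2, -2, -1], [1, 2, 0, 1]].

[[-2, 1, 2, 1], [0, 2, 2, 1], [1, -2, -2, -1], [1, 2, 0, 1]]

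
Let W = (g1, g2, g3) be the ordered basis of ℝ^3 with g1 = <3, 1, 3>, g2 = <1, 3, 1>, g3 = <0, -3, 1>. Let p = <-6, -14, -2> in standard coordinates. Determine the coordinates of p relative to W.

<-2, 0, 4>

Write p = c_1 g1 + ... + c_3 g3 and solve for the c_i.
Solving this 3x3 system gives c = (-2, 0, 4).
Check: -2g1 + 0·g2 + 4g3 = <-6, -14, -2>.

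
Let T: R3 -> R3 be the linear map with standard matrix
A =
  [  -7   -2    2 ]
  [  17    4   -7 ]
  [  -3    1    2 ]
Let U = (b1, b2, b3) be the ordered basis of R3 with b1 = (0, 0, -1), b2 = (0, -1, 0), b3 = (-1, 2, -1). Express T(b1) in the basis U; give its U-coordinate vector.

(0, -3, 2)

Compute T(b1) = A b1 = (-2, 7, -2) in standard coordinates.
Then write this in U-coordinates: solve for y in y_1 b1 + ... + y_3 b3 = (-2, 7, -2).
This gives y = (0, -3, 2), which is column 1 of [T]_U.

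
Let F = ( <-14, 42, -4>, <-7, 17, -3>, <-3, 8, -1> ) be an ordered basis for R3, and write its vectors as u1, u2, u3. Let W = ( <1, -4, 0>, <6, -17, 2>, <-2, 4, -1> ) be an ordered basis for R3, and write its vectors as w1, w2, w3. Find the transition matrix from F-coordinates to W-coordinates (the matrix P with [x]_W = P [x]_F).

Let M have columns uj and N have columns wj. Then for every x, N [x]_W = x = M [x]_F, so P = N^(-1) M.
Since det N = 1, N^(-1) has integer entries; multiplying gives P = [[-2, 1, -1], [-2, -1, 0], [0, 1, 1]].

[[-2, 1, -1], [-2, -1, 0], [0, 1, 1]]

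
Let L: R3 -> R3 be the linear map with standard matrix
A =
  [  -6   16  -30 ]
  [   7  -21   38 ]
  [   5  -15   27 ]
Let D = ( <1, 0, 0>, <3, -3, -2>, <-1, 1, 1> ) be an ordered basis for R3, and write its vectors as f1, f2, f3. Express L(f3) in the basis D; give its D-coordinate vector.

Compute L(f3) = A f3 = <-8, 10, 7> in standard coordinates.
Then write this in D-coordinates: solve for y in y_1 f1 + ... + y_3 f3 = <-8, 10, 7>.
This gives y = <2, -3, 1>, which is column 3 of [L]_D.

<2, -3, 1>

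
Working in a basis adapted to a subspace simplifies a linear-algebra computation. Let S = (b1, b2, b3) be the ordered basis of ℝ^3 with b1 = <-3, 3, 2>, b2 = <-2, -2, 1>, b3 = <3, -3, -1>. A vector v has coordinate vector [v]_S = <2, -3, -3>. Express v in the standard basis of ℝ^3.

<-9, 21, 4>

The coordinates say v = 2b1 - 3b2 - 3b3; adding the scaled basis vectors gives <-9, 21, 4>.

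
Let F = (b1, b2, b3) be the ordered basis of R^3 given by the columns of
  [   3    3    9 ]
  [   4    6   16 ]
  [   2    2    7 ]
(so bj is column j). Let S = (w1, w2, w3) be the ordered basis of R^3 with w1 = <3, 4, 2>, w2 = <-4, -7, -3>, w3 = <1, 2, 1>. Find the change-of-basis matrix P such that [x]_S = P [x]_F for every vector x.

Column j of P is [bj]_S, since P maps F-coordinates to S-coordinates.
Expressing b1 in S: b1 = w1 + 0·w2 + 0·w3, so column 1 of P is <1, 0, 0>.
Doing the same for each bj gives P = [[1, -1, 0], [0, -2, -2], [0, -2, 1]].

[[1, -1, 0], [0, -2, -2], [0, -2, 1]]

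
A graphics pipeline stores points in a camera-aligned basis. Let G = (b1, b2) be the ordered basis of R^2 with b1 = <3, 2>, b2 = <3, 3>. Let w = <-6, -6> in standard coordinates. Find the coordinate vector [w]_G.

<0, -2>

Write w = c_1 b1 + c_2 b2 and solve for the c_i.
System: 3c_1 + 3c_2 = -6, 2c_1 + 3c_2 = -6; solving gives c_1 = 0, c_2 = -2.
Check: 0·b1 - 2b2 = <-6, -6>.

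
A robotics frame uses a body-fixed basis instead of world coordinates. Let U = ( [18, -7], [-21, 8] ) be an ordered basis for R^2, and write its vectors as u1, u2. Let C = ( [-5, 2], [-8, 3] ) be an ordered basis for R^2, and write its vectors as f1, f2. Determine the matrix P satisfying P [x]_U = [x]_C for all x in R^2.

Column j of P is [uj]_C, since P maps U-coordinates to C-coordinates.
Expressing u1 in C: u1 = -2f1 - f2, so column 1 of P is [-2, -1].
Doing the same for each uj gives P = [[-2, 1], [-1, 2]].

[[-2, 1], [-1, 2]]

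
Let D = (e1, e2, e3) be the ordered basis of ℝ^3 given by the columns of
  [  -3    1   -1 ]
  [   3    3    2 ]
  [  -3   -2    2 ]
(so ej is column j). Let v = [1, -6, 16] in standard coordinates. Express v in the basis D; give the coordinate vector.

[-2, -2, 3]

[v]_D is the unique c with M c = v, where M has columns e1, ..., e3.
Row-reducing the augmented matrix [M | v] gives c = (-2, -2, 3).
Check: -2e1 - 2e2 + 3e3 = [1, -6, 16].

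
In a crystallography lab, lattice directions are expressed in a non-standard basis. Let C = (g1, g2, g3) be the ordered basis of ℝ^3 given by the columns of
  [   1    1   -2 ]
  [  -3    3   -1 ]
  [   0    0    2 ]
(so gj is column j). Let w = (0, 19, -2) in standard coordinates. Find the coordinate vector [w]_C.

(-4, 2, -1)

We seek scalars with c_1 g1 + ... + c_3 g3 = w; equivalently solve M c = w where the columns of M are g1, ..., g3.
Gaussian elimination on [M | w] yields c = (-4, 2, -1).
Check: -4g1 + 2g2 - g3 = (0, 19, -2).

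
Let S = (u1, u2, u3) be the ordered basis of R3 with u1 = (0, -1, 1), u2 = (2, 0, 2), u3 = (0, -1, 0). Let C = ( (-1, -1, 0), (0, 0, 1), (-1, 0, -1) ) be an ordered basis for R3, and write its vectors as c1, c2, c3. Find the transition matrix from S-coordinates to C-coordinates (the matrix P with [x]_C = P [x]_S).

[[1, 0, 1], [0, 0, -1], [-1, -2, -1]]

Let M have columns uj and N have columns cj. Then for every x, N [x]_C = x = M [x]_S, so P = N^(-1) M.
Since det N = 1, N^(-1) has integer entries; multiplying gives P = [[1, 0, 1], [0, 0, -1], [-1, -2, -1]].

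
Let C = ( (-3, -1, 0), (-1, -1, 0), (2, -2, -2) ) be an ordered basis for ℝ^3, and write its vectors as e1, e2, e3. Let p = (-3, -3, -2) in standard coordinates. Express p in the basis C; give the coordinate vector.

[p]_C is the unique c with M c = p, where M has columns e1, ..., e3.
Solving this 3x3 system gives c = (2, -1, 1).
Check: 2e1 - e2 + e3 = (-3, -3, -2).

(2, -1, 1)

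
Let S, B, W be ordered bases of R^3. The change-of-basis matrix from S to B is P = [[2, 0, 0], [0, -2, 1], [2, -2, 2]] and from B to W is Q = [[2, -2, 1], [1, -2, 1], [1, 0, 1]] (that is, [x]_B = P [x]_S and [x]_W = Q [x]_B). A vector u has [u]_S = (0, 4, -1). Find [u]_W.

(8, 8, -10)

Composing the changes, [u]_W = Q P [u]_S.
Q P = [[6, 2, 0], [4, 2, 0], [4, -2, 2]]; applying this to (0, 4, -1) gives (8, 8, -10).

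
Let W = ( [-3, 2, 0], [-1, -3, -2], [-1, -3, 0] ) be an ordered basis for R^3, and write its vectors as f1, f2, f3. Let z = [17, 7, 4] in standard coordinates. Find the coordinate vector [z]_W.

We seek scalars with c_1 f1 + ... + c_3 f3 = z; equivalently solve M c = z where the columns of M are f1, ..., f3.
Gaussian elimination on [M | z] yields c = (-4, -2, -3).
Check: -4f1 - 2f2 - 3f3 = [17, 7, 4].

[-4, -2, -3]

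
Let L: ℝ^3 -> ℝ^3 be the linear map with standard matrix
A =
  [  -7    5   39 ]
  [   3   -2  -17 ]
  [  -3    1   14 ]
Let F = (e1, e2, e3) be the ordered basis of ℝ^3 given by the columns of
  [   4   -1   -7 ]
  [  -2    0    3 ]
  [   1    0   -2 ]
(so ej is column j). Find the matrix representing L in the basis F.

[[2, -3, -2], [0, 2, -1], [1, -3, 1]]

Let P have columns e1, ..., e3. Then [L]_F = P^(-1) A P.
Here det P = 1, so P^(-1) is integer; computing A P first and then P^(-1)(A P) gives [[2, -3, -2], [0, 2, -1], [1, -3, 1]].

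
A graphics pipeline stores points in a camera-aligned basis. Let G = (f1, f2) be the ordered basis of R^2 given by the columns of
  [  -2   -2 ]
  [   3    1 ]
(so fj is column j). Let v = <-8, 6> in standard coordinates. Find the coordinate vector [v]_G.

Write v = c_1 f1 + c_2 f2 and solve for the c_i.
System: -2c_1 - 2c_2 = -8, 3c_1 + c_2 = 6; solving gives c_1 = 1, c_2 = 3.
Check: f1 + 3f2 = <-8, 6>.

<1, 3>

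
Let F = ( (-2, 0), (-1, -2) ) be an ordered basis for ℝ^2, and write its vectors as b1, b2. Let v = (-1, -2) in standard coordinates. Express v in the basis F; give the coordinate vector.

(0, 1)

[v]_F is the unique c with M c = v, where M has columns b1, b2.
System: -2c_1 - c_2 = -1, 0c_1 - 2c_2 = -2; solving gives c_1 = 0, c_2 = 1.
Check: 0·b1 + b2 = (-1, -2).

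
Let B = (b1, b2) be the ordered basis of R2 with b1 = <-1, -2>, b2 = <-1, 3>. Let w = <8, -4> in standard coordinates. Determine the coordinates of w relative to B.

[w]_B is the unique c with M c = w, where M has columns b1, b2.
System: -c_1 - c_2 = 8, -2c_1 + 3c_2 = -4; solving gives c_1 = -4, c_2 = -4.
Check: -4b1 - 4b2 = <8, -4>.

<-4, -4>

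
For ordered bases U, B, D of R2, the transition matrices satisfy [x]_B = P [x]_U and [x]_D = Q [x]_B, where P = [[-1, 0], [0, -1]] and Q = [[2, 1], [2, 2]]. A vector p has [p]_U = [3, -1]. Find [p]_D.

Composing the changes, [p]_D = Q P [p]_U.
Q P = [[-2, -1], [-2, -2]]; applying this to [3, -1] gives [-5, -4].

[-5, -4]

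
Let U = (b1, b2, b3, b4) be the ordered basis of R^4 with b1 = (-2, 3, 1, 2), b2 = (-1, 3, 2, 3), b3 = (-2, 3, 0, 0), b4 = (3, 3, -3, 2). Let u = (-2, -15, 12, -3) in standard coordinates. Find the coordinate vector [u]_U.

(-3, 3, -2, -3)

[u]_U is the unique c with M c = u, where M has columns b1, ..., b4.
Row-reducing the augmented matrix [M | u] gives c = (-3, 3, -2, -3).
Check: -3b1 + 3b2 - 2b3 - 3b4 = (-2, -15, 12, -3).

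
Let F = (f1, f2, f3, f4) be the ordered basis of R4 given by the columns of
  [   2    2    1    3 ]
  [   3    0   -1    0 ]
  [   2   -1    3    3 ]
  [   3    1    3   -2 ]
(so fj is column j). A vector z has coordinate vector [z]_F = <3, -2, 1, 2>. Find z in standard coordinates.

z = M [z]_F, where M has columns f1, ..., f4.
Carrying out the matrix-vector product, z = <9, 8, 17, 6>.

<9, 8, 17, 6>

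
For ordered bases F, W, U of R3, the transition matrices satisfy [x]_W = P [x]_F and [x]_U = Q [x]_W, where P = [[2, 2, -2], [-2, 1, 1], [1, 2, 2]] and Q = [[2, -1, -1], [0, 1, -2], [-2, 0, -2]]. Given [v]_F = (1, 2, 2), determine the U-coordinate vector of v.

Composing the changes, [v]_U = Q P [v]_F.
Q P = [[5, 1, -7], [-4, -3, -3], [-6, -8, 0]]; applying this to (1, 2, 2) gives (-7, -16, -22).

(-7, -16, -22)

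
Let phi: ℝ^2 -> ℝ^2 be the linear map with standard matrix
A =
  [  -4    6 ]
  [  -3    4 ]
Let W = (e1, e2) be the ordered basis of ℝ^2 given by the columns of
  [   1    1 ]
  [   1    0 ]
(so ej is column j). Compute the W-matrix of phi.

[[1, -3], [1, -1]]

With P the matrix whose columns are e1, e2, [phi]_W = P^(-1) A P.
Column by column: phi(e1) = A e1 = (2, 1); its W-coordinates (1, 1) give column 1.
Continuing for each basis vector yields [phi]_W = [[1, -3], [1, -1]].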